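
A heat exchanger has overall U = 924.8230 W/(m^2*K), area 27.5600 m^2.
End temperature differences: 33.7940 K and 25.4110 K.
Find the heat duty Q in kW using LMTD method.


LMTD = 29.4036 K
Q = 924.8230 * 27.5600 * 29.4036 = 749442.6017 W = 749.4426 kW

749.4426 kW


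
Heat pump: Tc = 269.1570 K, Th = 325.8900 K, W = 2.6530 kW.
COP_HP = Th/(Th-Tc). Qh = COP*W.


COP = 325.8900 / 56.7330 = 5.7443
Qh = 5.7443 * 2.6530 = 15.2396 kW

COP = 5.7443, Qh = 15.2396 kW


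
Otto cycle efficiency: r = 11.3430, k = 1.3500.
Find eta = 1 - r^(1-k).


r^(k-1) = 2.3397
eta = 1 - 1/2.3397 = 0.5726 = 57.2589%

57.2589%


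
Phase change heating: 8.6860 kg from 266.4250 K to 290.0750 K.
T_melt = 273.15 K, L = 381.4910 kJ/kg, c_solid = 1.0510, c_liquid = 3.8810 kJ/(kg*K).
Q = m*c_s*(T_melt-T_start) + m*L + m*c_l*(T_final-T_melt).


Q1 (sensible, solid) = 8.6860 * 1.0510 * 6.7250 = 61.3924 kJ
Q2 (latent) = 8.6860 * 381.4910 = 3313.6308 kJ
Q3 (sensible, liquid) = 8.6860 * 3.8810 * 16.9250 = 570.5479 kJ
Q_total = 3945.5712 kJ

3945.5712 kJ


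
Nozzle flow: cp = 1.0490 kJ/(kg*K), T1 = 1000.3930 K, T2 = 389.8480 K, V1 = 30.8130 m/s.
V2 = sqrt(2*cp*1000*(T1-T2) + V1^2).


dT = 610.5450 K
2*cp*1000*dT = 1280923.4100
V1^2 = 949.4410
V2 = sqrt(1281872.8510) = 1132.1982 m/s

1132.1982 m/s


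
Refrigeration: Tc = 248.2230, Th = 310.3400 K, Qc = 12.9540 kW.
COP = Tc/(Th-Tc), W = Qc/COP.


COP = 248.2230 / 62.1170 = 3.9961
W = 12.9540 / 3.9961 = 3.2417 kW

COP = 3.9961, W = 3.2417 kW


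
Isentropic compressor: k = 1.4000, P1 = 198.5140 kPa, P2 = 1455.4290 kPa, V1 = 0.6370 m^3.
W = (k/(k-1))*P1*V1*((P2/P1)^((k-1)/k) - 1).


(k-1)/k = 0.2857
(P2/P1)^exp = 1.7669
W = 3.5000 * 198.5140 * 0.6370 * (1.7669 - 1) = 339.3983 kJ

339.3983 kJ


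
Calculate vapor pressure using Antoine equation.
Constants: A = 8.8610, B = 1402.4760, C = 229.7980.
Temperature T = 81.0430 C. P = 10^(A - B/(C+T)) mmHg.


C+T = 310.8410
B/(C+T) = 4.5119
log10(P) = 8.8610 - 4.5119 = 4.3491
P = 10^4.3491 = 22342.1083 mmHg

22342.1083 mmHg


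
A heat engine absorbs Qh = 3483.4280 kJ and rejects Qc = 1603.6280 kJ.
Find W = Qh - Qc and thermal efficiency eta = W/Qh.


W = 3483.4280 - 1603.6280 = 1879.8000 kJ
eta = 1879.8000 / 3483.4280 = 0.5396 = 53.9641%

W = 1879.8000 kJ, eta = 53.9641%


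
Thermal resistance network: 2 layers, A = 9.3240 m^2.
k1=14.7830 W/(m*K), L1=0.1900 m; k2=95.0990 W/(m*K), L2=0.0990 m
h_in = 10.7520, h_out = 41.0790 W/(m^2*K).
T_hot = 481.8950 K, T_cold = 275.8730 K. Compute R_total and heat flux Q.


R_conv_in = 1/(10.7520*9.3240) = 0.0100
R_1 = 0.1900/(14.7830*9.3240) = 0.0014
R_2 = 0.0990/(95.0990*9.3240) = 0.0001
R_conv_out = 1/(41.0790*9.3240) = 0.0026
R_total = 0.0141 K/W
Q = 206.0220 / 0.0141 = 14636.5933 W

R_total = 0.0141 K/W, Q = 14636.5933 W


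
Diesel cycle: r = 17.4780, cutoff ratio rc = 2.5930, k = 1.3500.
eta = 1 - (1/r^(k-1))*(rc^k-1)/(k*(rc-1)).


r^(k-1) = 2.7219
rc^k = 3.6194
eta = 0.5525 = 55.2518%

55.2518%


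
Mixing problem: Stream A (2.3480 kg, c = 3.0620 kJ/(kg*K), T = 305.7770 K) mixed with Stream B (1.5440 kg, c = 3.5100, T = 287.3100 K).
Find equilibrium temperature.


num = 3755.4663
den = 12.6090
Tf = 297.8398 K

297.8398 K


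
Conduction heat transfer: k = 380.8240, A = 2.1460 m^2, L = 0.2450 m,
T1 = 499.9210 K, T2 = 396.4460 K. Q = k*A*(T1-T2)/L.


dT = 103.4750 K
Q = 380.8240 * 2.1460 * 103.4750 / 0.2450 = 345162.3194 W

345162.3194 W


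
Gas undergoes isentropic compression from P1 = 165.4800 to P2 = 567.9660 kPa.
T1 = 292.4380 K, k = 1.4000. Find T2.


(k-1)/k = 0.2857
(P2/P1)^exp = 1.4224
T2 = 292.4380 * 1.4224 = 415.9640 K

415.9640 K


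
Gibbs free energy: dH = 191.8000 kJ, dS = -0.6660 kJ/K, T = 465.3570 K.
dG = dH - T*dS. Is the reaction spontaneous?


T*dS = 465.3570 * -0.6660 = -309.9278 kJ
dG = 191.8000 + 309.9278 = 501.7278 kJ (non-spontaneous)

dG = 501.7278 kJ, non-spontaneous


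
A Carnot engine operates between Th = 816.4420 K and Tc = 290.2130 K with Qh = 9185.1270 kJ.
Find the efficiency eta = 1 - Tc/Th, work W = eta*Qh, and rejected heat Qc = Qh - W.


eta = 1 - 290.2130/816.4420 = 0.6445
W = 0.6445 * 9185.1270 = 5920.1758 kJ
Qc = 9185.1270 - 5920.1758 = 3264.9512 kJ

eta = 64.4539%, W = 5920.1758 kJ, Qc = 3264.9512 kJ


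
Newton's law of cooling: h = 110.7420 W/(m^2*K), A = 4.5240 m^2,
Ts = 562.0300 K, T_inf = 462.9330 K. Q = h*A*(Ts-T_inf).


dT = 99.0970 K
Q = 110.7420 * 4.5240 * 99.0970 = 49647.2807 W

49647.2807 W


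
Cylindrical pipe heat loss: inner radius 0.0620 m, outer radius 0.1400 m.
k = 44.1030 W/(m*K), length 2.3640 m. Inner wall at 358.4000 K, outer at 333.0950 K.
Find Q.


dT = 25.3050 K
ln(ro/ri) = 0.8145
Q = 2*pi*44.1030*2.3640*25.3050 / 0.8145 = 20351.9694 W

20351.9694 W


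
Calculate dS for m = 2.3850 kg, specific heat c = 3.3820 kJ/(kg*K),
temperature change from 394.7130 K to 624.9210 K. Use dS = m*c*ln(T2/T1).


T2/T1 = 1.5832
ln(T2/T1) = 0.4595
dS = 2.3850 * 3.3820 * 0.4595 = 3.7061 kJ/K

3.7061 kJ/K


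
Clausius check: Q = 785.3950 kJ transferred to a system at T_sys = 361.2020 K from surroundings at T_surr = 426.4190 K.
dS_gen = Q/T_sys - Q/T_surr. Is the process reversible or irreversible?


dS_sys = 785.3950/361.2020 = 2.1744 kJ/K
dS_surr = -785.3950/426.4190 = -1.8418 kJ/K
dS_gen = 2.1744 - 1.8418 = 0.3326 kJ/K (irreversible)

dS_gen = 0.3326 kJ/K, irreversible


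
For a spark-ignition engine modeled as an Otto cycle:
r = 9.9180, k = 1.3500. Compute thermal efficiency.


r^(k-1) = 2.2323
eta = 1 - 1/2.2323 = 0.5520 = 55.2027%

55.2027%


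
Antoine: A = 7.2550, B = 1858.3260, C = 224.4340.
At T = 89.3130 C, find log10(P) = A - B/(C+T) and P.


C+T = 313.7470
B/(C+T) = 5.9230
log10(P) = 7.2550 - 5.9230 = 1.3320
P = 10^1.3320 = 21.4779 mmHg

21.4779 mmHg


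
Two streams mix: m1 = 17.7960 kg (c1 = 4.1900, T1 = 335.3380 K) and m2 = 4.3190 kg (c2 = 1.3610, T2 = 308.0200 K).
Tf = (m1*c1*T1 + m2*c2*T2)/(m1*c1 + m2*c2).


num = 26815.1490
den = 80.4434
Tf = 333.3418 K

333.3418 K


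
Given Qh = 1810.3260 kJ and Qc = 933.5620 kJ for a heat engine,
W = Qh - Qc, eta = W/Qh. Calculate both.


W = 1810.3260 - 933.5620 = 876.7640 kJ
eta = 876.7640 / 1810.3260 = 0.4843 = 48.4313%

W = 876.7640 kJ, eta = 48.4313%


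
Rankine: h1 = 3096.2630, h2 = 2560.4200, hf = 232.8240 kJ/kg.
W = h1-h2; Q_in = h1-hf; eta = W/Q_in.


W = 535.8430 kJ/kg
Q_in = 2863.4390 kJ/kg
eta = 0.1871 = 18.7133%

eta = 18.7133%


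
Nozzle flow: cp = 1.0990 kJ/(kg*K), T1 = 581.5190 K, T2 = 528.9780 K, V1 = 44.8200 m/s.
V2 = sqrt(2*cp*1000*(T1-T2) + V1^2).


dT = 52.5410 K
2*cp*1000*dT = 115485.1180
V1^2 = 2008.8324
V2 = sqrt(117493.9504) = 342.7739 m/s

342.7739 m/s


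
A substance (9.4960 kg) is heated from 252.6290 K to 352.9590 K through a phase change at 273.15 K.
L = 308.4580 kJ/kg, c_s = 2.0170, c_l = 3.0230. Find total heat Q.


Q1 (sensible, solid) = 9.4960 * 2.0170 * 20.5210 = 393.0476 kJ
Q2 (latent) = 9.4960 * 308.4580 = 2929.1172 kJ
Q3 (sensible, liquid) = 9.4960 * 3.0230 * 79.8090 = 2291.0297 kJ
Q_total = 5613.1945 kJ

5613.1945 kJ


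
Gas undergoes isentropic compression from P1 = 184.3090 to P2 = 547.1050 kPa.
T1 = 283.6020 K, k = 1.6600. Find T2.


(k-1)/k = 0.3976
(P2/P1)^exp = 1.5412
T2 = 283.6020 * 1.5412 = 437.0995 K

437.0995 K


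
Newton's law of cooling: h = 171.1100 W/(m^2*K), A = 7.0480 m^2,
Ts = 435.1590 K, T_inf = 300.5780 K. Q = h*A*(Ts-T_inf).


dT = 134.5810 K
Q = 171.1100 * 7.0480 * 134.5810 = 162302.4358 W

162302.4358 W


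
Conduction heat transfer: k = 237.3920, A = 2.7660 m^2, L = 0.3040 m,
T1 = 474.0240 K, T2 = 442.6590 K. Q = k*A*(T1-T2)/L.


dT = 31.3650 K
Q = 237.3920 * 2.7660 * 31.3650 / 0.3040 = 67746.9836 W

67746.9836 W


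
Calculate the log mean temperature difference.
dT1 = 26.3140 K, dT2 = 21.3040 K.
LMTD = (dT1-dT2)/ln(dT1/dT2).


dT1/dT2 = 1.2352
ln(dT1/dT2) = 0.2112
LMTD = 5.0100 / 0.2112 = 23.7209 K

23.7209 K


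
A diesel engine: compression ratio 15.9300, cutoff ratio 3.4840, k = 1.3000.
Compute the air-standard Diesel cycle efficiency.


r^(k-1) = 2.2944
rc^k = 5.0664
eta = 0.4512 = 45.1151%

45.1151%


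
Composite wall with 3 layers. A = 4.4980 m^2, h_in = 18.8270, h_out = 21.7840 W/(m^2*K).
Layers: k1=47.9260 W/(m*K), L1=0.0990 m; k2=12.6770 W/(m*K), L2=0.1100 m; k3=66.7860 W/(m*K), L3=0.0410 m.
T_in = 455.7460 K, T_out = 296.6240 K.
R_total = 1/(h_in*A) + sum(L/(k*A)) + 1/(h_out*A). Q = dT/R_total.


R_conv_in = 1/(18.8270*4.4980) = 0.0118
R_1 = 0.0990/(47.9260*4.4980) = 0.0005
R_2 = 0.1100/(12.6770*4.4980) = 0.0019
R_3 = 0.0410/(66.7860*4.4980) = 0.0001
R_conv_out = 1/(21.7840*4.4980) = 0.0102
R_total = 0.0245 K/W
Q = 159.1220 / 0.0245 = 6484.4090 W

R_total = 0.0245 K/W, Q = 6484.4090 W


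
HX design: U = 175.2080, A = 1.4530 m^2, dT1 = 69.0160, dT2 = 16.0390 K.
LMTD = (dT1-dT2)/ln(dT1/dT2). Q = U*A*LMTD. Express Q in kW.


LMTD = 36.3026 K
Q = 175.2080 * 1.4530 * 36.3026 = 9241.8269 W = 9.2418 kW

9.2418 kW


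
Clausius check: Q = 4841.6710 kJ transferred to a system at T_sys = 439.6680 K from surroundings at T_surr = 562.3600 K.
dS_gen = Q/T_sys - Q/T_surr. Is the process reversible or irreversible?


dS_sys = 4841.6710/439.6680 = 11.0121 kJ/K
dS_surr = -4841.6710/562.3600 = -8.6096 kJ/K
dS_gen = 11.0121 - 8.6096 = 2.4025 kJ/K (irreversible)

dS_gen = 2.4025 kJ/K, irreversible


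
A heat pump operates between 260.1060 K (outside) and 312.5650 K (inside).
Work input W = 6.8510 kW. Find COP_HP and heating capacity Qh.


COP = 312.5650 / 52.4590 = 5.9583
Qh = 5.9583 * 6.8510 = 40.8201 kW

COP = 5.9583, Qh = 40.8201 kW


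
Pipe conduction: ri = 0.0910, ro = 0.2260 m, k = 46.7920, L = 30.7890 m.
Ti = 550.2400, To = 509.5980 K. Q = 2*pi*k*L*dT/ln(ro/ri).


dT = 40.6420 K
ln(ro/ri) = 0.9097
Q = 2*pi*46.7920*30.7890*40.6420 / 0.9097 = 404422.8051 W

404422.8051 W


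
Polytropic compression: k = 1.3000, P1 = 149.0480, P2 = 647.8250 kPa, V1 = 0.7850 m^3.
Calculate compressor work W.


(k-1)/k = 0.2308
(P2/P1)^exp = 1.4037
W = 4.3333 * 149.0480 * 0.7850 * (1.4037 - 1) = 204.6590 kJ

204.6590 kJ


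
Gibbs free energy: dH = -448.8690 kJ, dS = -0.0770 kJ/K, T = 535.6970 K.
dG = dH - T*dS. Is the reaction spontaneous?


T*dS = 535.6970 * -0.0770 = -41.2487 kJ
dG = -448.8690 + 41.2487 = -407.6203 kJ (spontaneous)

dG = -407.6203 kJ, spontaneous


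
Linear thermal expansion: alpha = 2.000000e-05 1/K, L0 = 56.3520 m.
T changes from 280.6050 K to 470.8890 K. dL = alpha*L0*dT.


dT = 190.2840 K
dL = 2.000000e-05 * 56.3520 * 190.2840 = 0.214458 m
L_final = 56.566458 m

dL = 0.214458 m


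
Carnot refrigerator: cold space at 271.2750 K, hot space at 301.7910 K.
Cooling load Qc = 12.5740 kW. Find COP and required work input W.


COP = 271.2750 / 30.5160 = 8.8896
W = 12.5740 / 8.8896 = 1.4145 kW

COP = 8.8896, W = 1.4145 kW


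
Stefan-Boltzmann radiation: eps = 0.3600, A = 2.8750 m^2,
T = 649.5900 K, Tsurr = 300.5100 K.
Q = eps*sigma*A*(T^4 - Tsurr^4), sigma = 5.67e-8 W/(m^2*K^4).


T^4 = 1.7806e+11
Tsurr^4 = 8.1552e+09
Q = 0.3600 * 5.67e-8 * 2.8750 * 1.6990e+11 = 9970.5594 W

9970.5594 W


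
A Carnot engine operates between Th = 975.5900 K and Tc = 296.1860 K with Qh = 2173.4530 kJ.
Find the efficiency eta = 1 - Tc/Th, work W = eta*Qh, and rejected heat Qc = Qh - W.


eta = 1 - 296.1860/975.5900 = 0.6964
W = 0.6964 * 2173.4530 = 1513.5996 kJ
Qc = 2173.4530 - 1513.5996 = 659.8534 kJ

eta = 69.6403%, W = 1513.5996 kJ, Qc = 659.8534 kJ


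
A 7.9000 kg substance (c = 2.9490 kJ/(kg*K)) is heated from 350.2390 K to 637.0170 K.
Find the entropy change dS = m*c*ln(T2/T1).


T2/T1 = 1.8188
ln(T2/T1) = 0.5982
dS = 7.9000 * 2.9490 * 0.5982 = 13.9359 kJ/K

13.9359 kJ/K


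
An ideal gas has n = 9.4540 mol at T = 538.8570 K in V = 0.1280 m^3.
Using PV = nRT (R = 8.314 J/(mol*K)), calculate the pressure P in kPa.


P = nRT/V = 9.4540 * 8.314 * 538.8570 / 0.1280
= 42354.4598 / 0.1280 = 330894.2172 Pa = 330.8942 kPa

330.8942 kPa


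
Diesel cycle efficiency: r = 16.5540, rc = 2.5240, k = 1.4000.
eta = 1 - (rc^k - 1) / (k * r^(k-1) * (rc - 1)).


r^(k-1) = 3.0730
rc^k = 3.6553
eta = 0.5950 = 59.5012%

59.5012%


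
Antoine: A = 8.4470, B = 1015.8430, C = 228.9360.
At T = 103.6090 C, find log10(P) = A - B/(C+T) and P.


C+T = 332.5450
B/(C+T) = 3.0548
log10(P) = 8.4470 - 3.0548 = 5.3922
P = 10^5.3922 = 246743.9472 mmHg

246743.9472 mmHg


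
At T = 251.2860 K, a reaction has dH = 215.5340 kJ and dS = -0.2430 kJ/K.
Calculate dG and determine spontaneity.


T*dS = 251.2860 * -0.2430 = -61.0625 kJ
dG = 215.5340 + 61.0625 = 276.5965 kJ (non-spontaneous)

dG = 276.5965 kJ, non-spontaneous


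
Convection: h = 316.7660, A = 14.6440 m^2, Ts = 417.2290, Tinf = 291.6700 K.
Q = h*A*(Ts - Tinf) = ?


dT = 125.5590 K
Q = 316.7660 * 14.6440 * 125.5590 = 582433.2082 W

582433.2082 W


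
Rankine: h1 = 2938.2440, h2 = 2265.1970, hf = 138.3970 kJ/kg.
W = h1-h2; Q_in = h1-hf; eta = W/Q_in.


W = 673.0470 kJ/kg
Q_in = 2799.8470 kJ/kg
eta = 0.2404 = 24.0387%

eta = 24.0387%


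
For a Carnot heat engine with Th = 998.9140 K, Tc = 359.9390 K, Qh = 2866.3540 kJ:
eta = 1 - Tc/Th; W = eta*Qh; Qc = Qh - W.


eta = 1 - 359.9390/998.9140 = 0.6397
W = 0.6397 * 2866.3540 = 1833.5197 kJ
Qc = 2866.3540 - 1833.5197 = 1032.8343 kJ

eta = 63.9670%, W = 1833.5197 kJ, Qc = 1032.8343 kJ


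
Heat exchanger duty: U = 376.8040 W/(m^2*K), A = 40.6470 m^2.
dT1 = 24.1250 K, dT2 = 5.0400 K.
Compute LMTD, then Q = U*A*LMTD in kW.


LMTD = 12.1883 K
Q = 376.8040 * 40.6470 * 12.1883 = 186675.8217 W = 186.6758 kW

186.6758 kW


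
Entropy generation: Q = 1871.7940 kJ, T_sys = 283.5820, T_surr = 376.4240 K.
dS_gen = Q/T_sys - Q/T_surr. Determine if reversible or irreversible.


dS_sys = 1871.7940/283.5820 = 6.6005 kJ/K
dS_surr = -1871.7940/376.4240 = -4.9726 kJ/K
dS_gen = 6.6005 - 4.9726 = 1.6280 kJ/K (irreversible)

dS_gen = 1.6280 kJ/K, irreversible


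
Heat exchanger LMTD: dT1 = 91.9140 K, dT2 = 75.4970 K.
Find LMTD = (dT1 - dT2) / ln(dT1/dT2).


dT1/dT2 = 1.2175
ln(dT1/dT2) = 0.1968
LMTD = 16.4170 / 0.1968 = 83.4365 K

83.4365 K


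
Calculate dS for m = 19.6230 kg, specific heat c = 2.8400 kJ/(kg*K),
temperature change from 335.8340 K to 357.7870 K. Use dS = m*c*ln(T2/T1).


T2/T1 = 1.0654
ln(T2/T1) = 0.0633
dS = 19.6230 * 2.8400 * 0.0633 = 3.5288 kJ/K

3.5288 kJ/K


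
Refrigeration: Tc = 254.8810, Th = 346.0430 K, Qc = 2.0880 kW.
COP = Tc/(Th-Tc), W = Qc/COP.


COP = 254.8810 / 91.1620 = 2.7959
W = 2.0880 / 2.7959 = 0.7468 kW

COP = 2.7959, W = 0.7468 kW


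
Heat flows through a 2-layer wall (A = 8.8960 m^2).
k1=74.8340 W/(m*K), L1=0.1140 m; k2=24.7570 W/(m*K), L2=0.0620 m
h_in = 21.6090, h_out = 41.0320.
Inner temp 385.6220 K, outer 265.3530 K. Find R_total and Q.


R_conv_in = 1/(21.6090*8.8960) = 0.0052
R_1 = 0.1140/(74.8340*8.8960) = 0.0002
R_2 = 0.0620/(24.7570*8.8960) = 0.0003
R_conv_out = 1/(41.0320*8.8960) = 0.0027
R_total = 0.0084 K/W
Q = 120.2690 / 0.0084 = 14327.4108 W

R_total = 0.0084 K/W, Q = 14327.4108 W


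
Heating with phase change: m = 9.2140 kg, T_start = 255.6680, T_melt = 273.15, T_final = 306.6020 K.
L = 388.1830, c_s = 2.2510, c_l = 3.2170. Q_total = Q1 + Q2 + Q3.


Q1 (sensible, solid) = 9.2140 * 2.2510 * 17.4820 = 362.5892 kJ
Q2 (latent) = 9.2140 * 388.1830 = 3576.7182 kJ
Q3 (sensible, liquid) = 9.2140 * 3.2170 * 33.4520 = 991.5654 kJ
Q_total = 4930.8727 kJ

4930.8727 kJ


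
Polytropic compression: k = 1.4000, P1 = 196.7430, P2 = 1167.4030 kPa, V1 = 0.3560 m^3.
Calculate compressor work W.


(k-1)/k = 0.2857
(P2/P1)^exp = 1.6632
W = 3.5000 * 196.7430 * 0.3560 * (1.6632 - 1) = 162.5823 kJ

162.5823 kJ


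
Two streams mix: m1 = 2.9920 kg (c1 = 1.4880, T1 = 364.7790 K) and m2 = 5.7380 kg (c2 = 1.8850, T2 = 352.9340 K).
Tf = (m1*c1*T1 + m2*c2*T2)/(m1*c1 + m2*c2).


num = 5441.4112
den = 15.2682
Tf = 356.3879 K

356.3879 K


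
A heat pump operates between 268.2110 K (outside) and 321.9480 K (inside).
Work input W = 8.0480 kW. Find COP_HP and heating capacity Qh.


COP = 321.9480 / 53.7370 = 5.9912
Qh = 5.9912 * 8.0480 = 48.2170 kW

COP = 5.9912, Qh = 48.2170 kW


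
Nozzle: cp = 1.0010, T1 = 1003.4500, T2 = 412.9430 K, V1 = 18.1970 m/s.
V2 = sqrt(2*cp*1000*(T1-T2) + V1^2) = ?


dT = 590.5070 K
2*cp*1000*dT = 1182195.0140
V1^2 = 331.1308
V2 = sqrt(1182526.1448) = 1087.4402 m/s

1087.4402 m/s


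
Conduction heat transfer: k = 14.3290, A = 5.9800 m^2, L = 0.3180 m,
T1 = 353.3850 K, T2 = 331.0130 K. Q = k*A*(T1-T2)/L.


dT = 22.3720 K
Q = 14.3290 * 5.9800 * 22.3720 / 0.3180 = 6028.2986 W

6028.2986 W


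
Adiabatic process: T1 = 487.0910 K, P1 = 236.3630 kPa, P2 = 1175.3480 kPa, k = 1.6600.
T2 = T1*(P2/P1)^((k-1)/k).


(k-1)/k = 0.3976
(P2/P1)^exp = 1.8922
T2 = 487.0910 * 1.8922 = 921.6507 K

921.6507 K


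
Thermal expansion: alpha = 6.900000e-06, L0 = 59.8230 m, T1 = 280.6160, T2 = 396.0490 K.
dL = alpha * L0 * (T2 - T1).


dT = 115.4330 K
dL = 6.900000e-06 * 59.8230 * 115.4330 = 0.047648 m
L_final = 59.870648 m

dL = 0.047648 m


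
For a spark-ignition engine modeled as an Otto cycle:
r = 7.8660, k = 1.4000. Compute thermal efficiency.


r^(k-1) = 2.2819
eta = 1 - 1/2.2819 = 0.5618 = 56.1774%

56.1774%


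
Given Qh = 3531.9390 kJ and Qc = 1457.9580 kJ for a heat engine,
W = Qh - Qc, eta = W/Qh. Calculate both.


W = 3531.9390 - 1457.9580 = 2073.9810 kJ
eta = 2073.9810 / 3531.9390 = 0.5872 = 58.7207%

W = 2073.9810 kJ, eta = 58.7207%


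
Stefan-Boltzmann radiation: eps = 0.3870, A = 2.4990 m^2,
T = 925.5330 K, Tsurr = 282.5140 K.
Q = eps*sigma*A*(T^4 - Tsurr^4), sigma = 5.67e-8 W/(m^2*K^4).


T^4 = 7.3378e+11
Tsurr^4 = 6.3703e+09
Q = 0.3870 * 5.67e-8 * 2.4990 * 7.2741e+11 = 39887.8976 W

39887.8976 W


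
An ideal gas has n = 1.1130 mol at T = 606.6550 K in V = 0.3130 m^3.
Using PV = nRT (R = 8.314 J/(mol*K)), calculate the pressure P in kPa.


P = nRT/V = 1.1130 * 8.314 * 606.6550 / 0.3130
= 5613.6711 / 0.3130 = 17935.0515 Pa = 17.9351 kPa

17.9351 kPa


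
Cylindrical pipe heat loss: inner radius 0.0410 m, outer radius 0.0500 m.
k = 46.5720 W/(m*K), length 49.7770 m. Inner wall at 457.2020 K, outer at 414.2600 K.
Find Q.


dT = 42.9420 K
ln(ro/ri) = 0.1985
Q = 2*pi*46.5720*49.7770*42.9420 / 0.1985 = 3151828.5549 W

3151828.5549 W


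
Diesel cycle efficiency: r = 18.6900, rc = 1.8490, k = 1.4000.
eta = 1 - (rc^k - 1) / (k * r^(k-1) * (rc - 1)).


r^(k-1) = 3.2258
rc^k = 2.3643
eta = 0.6442 = 64.4167%

64.4167%


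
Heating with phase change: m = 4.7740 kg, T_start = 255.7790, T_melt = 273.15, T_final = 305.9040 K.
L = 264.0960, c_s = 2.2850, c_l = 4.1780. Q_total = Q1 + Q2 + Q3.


Q1 (sensible, solid) = 4.7740 * 2.2850 * 17.3710 = 189.4931 kJ
Q2 (latent) = 4.7740 * 264.0960 = 1260.7943 kJ
Q3 (sensible, liquid) = 4.7740 * 4.1780 * 32.7540 = 653.3038 kJ
Q_total = 2103.5912 kJ

2103.5912 kJ


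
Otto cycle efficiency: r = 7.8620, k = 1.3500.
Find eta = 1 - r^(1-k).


r^(k-1) = 2.0580
eta = 1 - 1/2.0580 = 0.5141 = 51.4081%

51.4081%


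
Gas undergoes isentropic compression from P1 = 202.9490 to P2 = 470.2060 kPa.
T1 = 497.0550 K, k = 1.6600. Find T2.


(k-1)/k = 0.3976
(P2/P1)^exp = 1.3966
T2 = 497.0550 * 1.3966 = 694.2017 K

694.2017 K


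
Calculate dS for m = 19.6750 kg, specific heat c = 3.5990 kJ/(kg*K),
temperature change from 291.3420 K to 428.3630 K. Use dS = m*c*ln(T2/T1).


T2/T1 = 1.4703
ln(T2/T1) = 0.3855
dS = 19.6750 * 3.5990 * 0.3855 = 27.2955 kJ/K

27.2955 kJ/K


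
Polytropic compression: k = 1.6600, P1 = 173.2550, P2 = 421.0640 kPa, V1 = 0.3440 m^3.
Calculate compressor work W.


(k-1)/k = 0.3976
(P2/P1)^exp = 1.4234
W = 2.5152 * 173.2550 * 0.3440 * (1.4234 - 1) = 63.4729 kJ

63.4729 kJ


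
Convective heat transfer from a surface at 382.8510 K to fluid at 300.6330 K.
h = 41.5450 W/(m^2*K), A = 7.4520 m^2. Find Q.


dT = 82.2180 K
Q = 41.5450 * 7.4520 * 82.2180 = 25454.1452 W

25454.1452 W


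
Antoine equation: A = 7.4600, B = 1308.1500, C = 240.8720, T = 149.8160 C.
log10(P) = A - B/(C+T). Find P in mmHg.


C+T = 390.6880
B/(C+T) = 3.3483
log10(P) = 7.4600 - 3.3483 = 4.1117
P = 10^4.1117 = 12932.3074 mmHg

12932.3074 mmHg


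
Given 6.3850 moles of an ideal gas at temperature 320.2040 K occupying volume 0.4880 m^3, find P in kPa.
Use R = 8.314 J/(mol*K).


P = nRT/V = 6.3850 * 8.314 * 320.2040 / 0.4880
= 16997.9941 / 0.4880 = 34831.9552 Pa = 34.8320 kPa

34.8320 kPa


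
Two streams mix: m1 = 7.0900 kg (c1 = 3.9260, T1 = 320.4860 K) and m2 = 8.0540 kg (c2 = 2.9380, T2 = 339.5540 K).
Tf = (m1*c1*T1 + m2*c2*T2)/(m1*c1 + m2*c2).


num = 16955.5849
den = 51.4980
Tf = 329.2475 K

329.2475 K


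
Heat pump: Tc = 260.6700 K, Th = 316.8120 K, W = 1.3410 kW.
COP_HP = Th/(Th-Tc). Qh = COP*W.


COP = 316.8120 / 56.1420 = 5.6430
Qh = 5.6430 * 1.3410 = 7.5673 kW

COP = 5.6430, Qh = 7.5673 kW


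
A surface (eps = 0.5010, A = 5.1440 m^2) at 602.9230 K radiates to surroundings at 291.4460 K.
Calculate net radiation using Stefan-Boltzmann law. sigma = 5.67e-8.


T^4 = 1.3214e+11
Tsurr^4 = 7.2149e+09
Q = 0.5010 * 5.67e-8 * 5.1440 * 1.2493e+11 = 18255.1409 W

18255.1409 W


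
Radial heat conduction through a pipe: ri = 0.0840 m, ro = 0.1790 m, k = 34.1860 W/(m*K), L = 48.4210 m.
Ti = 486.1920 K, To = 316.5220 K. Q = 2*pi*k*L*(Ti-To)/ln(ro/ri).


dT = 169.6700 K
ln(ro/ri) = 0.7566
Q = 2*pi*34.1860*48.4210*169.6700 / 0.7566 = 2332482.6634 W

2332482.6634 W


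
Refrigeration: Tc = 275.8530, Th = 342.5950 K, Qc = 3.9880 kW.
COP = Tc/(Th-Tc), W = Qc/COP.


COP = 275.8530 / 66.7420 = 4.1331
W = 3.9880 / 4.1331 = 0.9649 kW

COP = 4.1331, W = 0.9649 kW


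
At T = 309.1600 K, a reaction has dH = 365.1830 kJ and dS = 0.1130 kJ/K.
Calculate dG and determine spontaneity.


T*dS = 309.1600 * 0.1130 = 34.9351 kJ
dG = 365.1830 - 34.9351 = 330.2479 kJ (non-spontaneous)

dG = 330.2479 kJ, non-spontaneous


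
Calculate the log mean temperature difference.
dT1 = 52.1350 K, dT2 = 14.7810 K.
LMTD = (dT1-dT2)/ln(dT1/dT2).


dT1/dT2 = 3.5272
ln(dT1/dT2) = 1.2605
LMTD = 37.3540 / 1.2605 = 29.6344 K

29.6344 K


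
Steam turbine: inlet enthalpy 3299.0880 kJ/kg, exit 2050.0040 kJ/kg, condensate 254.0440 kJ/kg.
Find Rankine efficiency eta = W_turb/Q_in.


W = 1249.0840 kJ/kg
Q_in = 3045.0440 kJ/kg
eta = 0.4102 = 41.0202%

eta = 41.0202%


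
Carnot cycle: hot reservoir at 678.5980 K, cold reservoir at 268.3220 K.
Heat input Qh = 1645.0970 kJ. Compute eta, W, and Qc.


eta = 1 - 268.3220/678.5980 = 0.6046
W = 0.6046 * 1645.0970 = 994.6151 kJ
Qc = 1645.0970 - 994.6151 = 650.4819 kJ

eta = 60.4594%, W = 994.6151 kJ, Qc = 650.4819 kJ


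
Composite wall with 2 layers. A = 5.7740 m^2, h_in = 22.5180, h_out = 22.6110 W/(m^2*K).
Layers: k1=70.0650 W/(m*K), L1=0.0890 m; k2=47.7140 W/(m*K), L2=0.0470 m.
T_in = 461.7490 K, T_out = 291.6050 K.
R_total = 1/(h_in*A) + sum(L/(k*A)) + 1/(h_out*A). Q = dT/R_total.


R_conv_in = 1/(22.5180*5.7740) = 0.0077
R_1 = 0.0890/(70.0650*5.7740) = 0.0002
R_2 = 0.0470/(47.7140*5.7740) = 0.0002
R_conv_out = 1/(22.6110*5.7740) = 0.0077
R_total = 0.0157 K/W
Q = 170.1440 / 0.0157 = 10808.7407 W

R_total = 0.0157 K/W, Q = 10808.7407 W


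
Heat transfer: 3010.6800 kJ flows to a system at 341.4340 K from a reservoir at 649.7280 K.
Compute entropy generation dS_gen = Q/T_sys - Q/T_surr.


dS_sys = 3010.6800/341.4340 = 8.8178 kJ/K
dS_surr = -3010.6800/649.7280 = -4.6338 kJ/K
dS_gen = 8.8178 - 4.6338 = 4.1840 kJ/K (irreversible)

dS_gen = 4.1840 kJ/K, irreversible


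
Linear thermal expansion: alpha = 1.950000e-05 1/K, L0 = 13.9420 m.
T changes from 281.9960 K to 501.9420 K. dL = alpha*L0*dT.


dT = 219.9460 K
dL = 1.950000e-05 * 13.9420 * 219.9460 = 0.059796 m
L_final = 14.001796 m

dL = 0.059796 m


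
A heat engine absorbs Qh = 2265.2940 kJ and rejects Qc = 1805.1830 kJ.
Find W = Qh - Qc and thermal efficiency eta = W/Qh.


W = 2265.2940 - 1805.1830 = 460.1110 kJ
eta = 460.1110 / 2265.2940 = 0.2031 = 20.3113%

W = 460.1110 kJ, eta = 20.3113%


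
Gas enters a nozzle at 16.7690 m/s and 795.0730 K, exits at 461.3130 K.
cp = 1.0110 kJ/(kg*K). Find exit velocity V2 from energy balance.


dT = 333.7600 K
2*cp*1000*dT = 674862.7200
V1^2 = 281.1994
V2 = sqrt(675143.9194) = 821.6714 m/s

821.6714 m/s


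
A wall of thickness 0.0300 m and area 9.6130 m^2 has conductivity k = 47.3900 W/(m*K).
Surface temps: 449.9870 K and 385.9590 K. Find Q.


dT = 64.0280 K
Q = 47.3900 * 9.6130 * 64.0280 / 0.0300 = 972286.6721 W

972286.6721 W


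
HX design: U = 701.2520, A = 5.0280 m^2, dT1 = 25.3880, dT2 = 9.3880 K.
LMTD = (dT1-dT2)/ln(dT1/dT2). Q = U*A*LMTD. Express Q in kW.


LMTD = 16.0829 K
Q = 701.2520 * 5.0280 * 16.0829 = 56706.6811 W = 56.7067 kW

56.7067 kW


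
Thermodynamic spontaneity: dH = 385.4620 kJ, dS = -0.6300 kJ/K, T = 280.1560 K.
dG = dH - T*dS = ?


T*dS = 280.1560 * -0.6300 = -176.4983 kJ
dG = 385.4620 + 176.4983 = 561.9603 kJ (non-spontaneous)

dG = 561.9603 kJ, non-spontaneous


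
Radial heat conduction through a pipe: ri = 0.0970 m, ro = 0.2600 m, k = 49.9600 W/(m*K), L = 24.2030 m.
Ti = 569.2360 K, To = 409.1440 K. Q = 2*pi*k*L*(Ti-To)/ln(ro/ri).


dT = 160.0920 K
ln(ro/ri) = 0.9860
Q = 2*pi*49.9600*24.2030*160.0920 / 0.9860 = 1233607.8967 W

1233607.8967 W


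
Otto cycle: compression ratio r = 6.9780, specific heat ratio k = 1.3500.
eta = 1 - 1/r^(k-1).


r^(k-1) = 1.9738
eta = 1 - 1/1.9738 = 0.4934 = 49.3366%

49.3366%


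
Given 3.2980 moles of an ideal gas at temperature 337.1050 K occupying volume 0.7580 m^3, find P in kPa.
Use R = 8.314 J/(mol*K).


P = nRT/V = 3.2980 * 8.314 * 337.1050 / 0.7580
= 9243.2748 / 0.7580 = 12194.2940 Pa = 12.1943 kPa

12.1943 kPa


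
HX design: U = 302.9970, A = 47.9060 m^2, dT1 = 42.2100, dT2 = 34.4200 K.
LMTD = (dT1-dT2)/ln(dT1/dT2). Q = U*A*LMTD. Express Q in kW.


LMTD = 38.1826 K
Q = 302.9970 * 47.9060 * 38.1826 = 554235.4444 W = 554.2354 kW

554.2354 kW


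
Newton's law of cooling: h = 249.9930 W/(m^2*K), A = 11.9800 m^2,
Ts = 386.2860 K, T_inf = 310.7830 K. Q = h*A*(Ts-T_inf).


dT = 75.5030 K
Q = 249.9930 * 11.9800 * 75.5030 = 226125.1533 W

226125.1533 W


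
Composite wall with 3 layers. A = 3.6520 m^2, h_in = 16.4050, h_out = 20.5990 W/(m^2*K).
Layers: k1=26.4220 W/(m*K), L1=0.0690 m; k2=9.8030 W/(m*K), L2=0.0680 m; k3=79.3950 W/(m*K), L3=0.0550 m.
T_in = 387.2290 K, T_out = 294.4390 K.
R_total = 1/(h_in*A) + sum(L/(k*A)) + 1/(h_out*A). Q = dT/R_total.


R_conv_in = 1/(16.4050*3.6520) = 0.0167
R_1 = 0.0690/(26.4220*3.6520) = 0.0007
R_2 = 0.0680/(9.8030*3.6520) = 0.0019
R_3 = 0.0550/(79.3950*3.6520) = 0.0002
R_conv_out = 1/(20.5990*3.6520) = 0.0133
R_total = 0.0328 K/W
Q = 92.7900 / 0.0328 = 2829.9481 W

R_total = 0.0328 K/W, Q = 2829.9481 W


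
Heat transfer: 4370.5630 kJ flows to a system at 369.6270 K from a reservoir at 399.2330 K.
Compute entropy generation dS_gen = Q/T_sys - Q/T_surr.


dS_sys = 4370.5630/369.6270 = 11.8243 kJ/K
dS_surr = -4370.5630/399.2330 = -10.9474 kJ/K
dS_gen = 11.8243 - 10.9474 = 0.8769 kJ/K (irreversible)

dS_gen = 0.8769 kJ/K, irreversible


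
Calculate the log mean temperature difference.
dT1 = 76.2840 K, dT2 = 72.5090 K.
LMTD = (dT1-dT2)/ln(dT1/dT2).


dT1/dT2 = 1.0521
ln(dT1/dT2) = 0.0508
LMTD = 3.7750 / 0.0508 = 74.3805 K

74.3805 K


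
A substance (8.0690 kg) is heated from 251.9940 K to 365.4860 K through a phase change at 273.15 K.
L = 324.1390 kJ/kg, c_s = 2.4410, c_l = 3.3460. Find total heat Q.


Q1 (sensible, solid) = 8.0690 * 2.4410 * 21.1560 = 416.6977 kJ
Q2 (latent) = 8.0690 * 324.1390 = 2615.4776 kJ
Q3 (sensible, liquid) = 8.0690 * 3.3460 * 92.3360 = 2492.9680 kJ
Q_total = 5525.1433 kJ

5525.1433 kJ


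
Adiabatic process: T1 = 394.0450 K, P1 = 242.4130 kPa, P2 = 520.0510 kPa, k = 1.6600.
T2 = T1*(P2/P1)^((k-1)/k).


(k-1)/k = 0.3976
(P2/P1)^exp = 1.3546
T2 = 394.0450 * 1.3546 = 533.7564 K

533.7564 K


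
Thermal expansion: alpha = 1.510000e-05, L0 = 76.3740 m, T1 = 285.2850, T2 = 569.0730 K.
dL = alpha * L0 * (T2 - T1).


dT = 283.7880 K
dL = 1.510000e-05 * 76.3740 * 283.7880 = 0.327278 m
L_final = 76.701278 m

dL = 0.327278 m


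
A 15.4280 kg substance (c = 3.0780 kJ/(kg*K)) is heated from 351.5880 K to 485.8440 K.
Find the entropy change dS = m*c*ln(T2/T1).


T2/T1 = 1.3819
ln(T2/T1) = 0.3234
dS = 15.4280 * 3.0780 * 0.3234 = 15.3587 kJ/K

15.3587 kJ/K


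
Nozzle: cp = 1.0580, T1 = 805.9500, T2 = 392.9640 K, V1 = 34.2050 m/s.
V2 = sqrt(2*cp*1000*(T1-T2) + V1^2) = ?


dT = 412.9860 K
2*cp*1000*dT = 873878.3760
V1^2 = 1169.9820
V2 = sqrt(875048.3580) = 935.4402 m/s

935.4402 m/s


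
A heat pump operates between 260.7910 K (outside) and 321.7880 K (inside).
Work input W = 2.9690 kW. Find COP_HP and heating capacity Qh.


COP = 321.7880 / 60.9970 = 5.2755
Qh = 5.2755 * 2.9690 = 15.6629 kW

COP = 5.2755, Qh = 15.6629 kW


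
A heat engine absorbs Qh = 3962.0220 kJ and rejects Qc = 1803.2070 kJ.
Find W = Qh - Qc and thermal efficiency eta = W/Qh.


W = 3962.0220 - 1803.2070 = 2158.8150 kJ
eta = 2158.8150 / 3962.0220 = 0.5449 = 54.4877%

W = 2158.8150 kJ, eta = 54.4877%


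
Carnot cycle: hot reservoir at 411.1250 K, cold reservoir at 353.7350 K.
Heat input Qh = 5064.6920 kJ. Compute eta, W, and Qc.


eta = 1 - 353.7350/411.1250 = 0.1396
W = 0.1396 * 5064.6920 = 706.9934 kJ
Qc = 5064.6920 - 706.9934 = 4357.6986 kJ

eta = 13.9593%, W = 706.9934 kJ, Qc = 4357.6986 kJ


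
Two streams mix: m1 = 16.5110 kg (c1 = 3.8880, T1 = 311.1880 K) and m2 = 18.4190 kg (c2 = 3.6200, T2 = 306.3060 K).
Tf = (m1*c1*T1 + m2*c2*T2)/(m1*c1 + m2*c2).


num = 40400.1392
den = 130.8715
Tf = 308.7007 K

308.7007 K


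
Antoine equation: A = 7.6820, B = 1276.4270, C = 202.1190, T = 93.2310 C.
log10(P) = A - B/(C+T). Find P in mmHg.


C+T = 295.3500
B/(C+T) = 4.3217
log10(P) = 7.6820 - 4.3217 = 3.3603
P = 10^3.3603 = 2292.2200 mmHg

2292.2200 mmHg


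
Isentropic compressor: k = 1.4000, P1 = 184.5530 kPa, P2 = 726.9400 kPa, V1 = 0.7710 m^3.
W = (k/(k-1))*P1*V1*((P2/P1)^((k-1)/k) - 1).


(k-1)/k = 0.2857
(P2/P1)^exp = 1.4795
W = 3.5000 * 184.5530 * 0.7710 * (1.4795 - 1) = 238.7867 kJ

238.7867 kJ


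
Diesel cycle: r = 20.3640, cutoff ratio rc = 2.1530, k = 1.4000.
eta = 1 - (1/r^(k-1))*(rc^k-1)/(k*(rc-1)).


r^(k-1) = 3.3385
rc^k = 2.9259
eta = 0.6426 = 64.2617%

64.2617%


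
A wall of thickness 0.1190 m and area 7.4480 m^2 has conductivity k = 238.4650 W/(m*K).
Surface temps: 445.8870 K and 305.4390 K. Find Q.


dT = 140.4480 K
Q = 238.4650 * 7.4480 * 140.4480 / 0.1190 = 2096200.9405 W

2096200.9405 W


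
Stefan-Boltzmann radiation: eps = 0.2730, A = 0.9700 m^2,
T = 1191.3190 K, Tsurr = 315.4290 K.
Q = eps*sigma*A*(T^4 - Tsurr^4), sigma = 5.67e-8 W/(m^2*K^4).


T^4 = 2.0142e+12
Tsurr^4 = 9.8993e+09
Q = 0.2730 * 5.67e-8 * 0.9700 * 2.0043e+12 = 30094.7013 W

30094.7013 W


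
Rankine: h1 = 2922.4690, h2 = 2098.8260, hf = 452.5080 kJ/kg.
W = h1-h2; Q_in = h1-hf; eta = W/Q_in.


W = 823.6430 kJ/kg
Q_in = 2469.9610 kJ/kg
eta = 0.3335 = 33.3464%

eta = 33.3464%


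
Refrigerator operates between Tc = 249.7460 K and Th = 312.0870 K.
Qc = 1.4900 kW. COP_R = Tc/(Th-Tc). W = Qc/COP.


COP = 249.7460 / 62.3410 = 4.0061
W = 1.4900 / 4.0061 = 0.3719 kW

COP = 4.0061, W = 0.3719 kW


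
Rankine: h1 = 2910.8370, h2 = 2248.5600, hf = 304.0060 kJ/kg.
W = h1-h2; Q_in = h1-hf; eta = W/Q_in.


W = 662.2770 kJ/kg
Q_in = 2606.8310 kJ/kg
eta = 0.2541 = 25.4054%

eta = 25.4054%


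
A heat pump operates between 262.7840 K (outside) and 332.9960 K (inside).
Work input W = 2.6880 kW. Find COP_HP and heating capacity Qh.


COP = 332.9960 / 70.2120 = 4.7427
Qh = 4.7427 * 2.6880 = 12.7484 kW

COP = 4.7427, Qh = 12.7484 kW


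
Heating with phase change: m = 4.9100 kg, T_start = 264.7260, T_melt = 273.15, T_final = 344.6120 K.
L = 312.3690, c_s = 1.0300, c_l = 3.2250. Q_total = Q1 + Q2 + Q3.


Q1 (sensible, solid) = 4.9100 * 1.0300 * 8.4240 = 42.6027 kJ
Q2 (latent) = 4.9100 * 312.3690 = 1533.7318 kJ
Q3 (sensible, liquid) = 4.9100 * 3.2250 * 71.4620 = 1131.5829 kJ
Q_total = 2707.9174 kJ

2707.9174 kJ


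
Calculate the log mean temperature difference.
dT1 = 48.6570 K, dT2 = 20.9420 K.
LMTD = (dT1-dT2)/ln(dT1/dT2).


dT1/dT2 = 2.3234
ln(dT1/dT2) = 0.8430
LMTD = 27.7150 / 0.8430 = 32.8751 K

32.8751 K


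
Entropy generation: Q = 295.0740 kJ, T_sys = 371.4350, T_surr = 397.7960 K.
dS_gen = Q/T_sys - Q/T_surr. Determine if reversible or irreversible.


dS_sys = 295.0740/371.4350 = 0.7944 kJ/K
dS_surr = -295.0740/397.7960 = -0.7418 kJ/K
dS_gen = 0.7944 - 0.7418 = 0.0526 kJ/K (irreversible)

dS_gen = 0.0526 kJ/K, irreversible


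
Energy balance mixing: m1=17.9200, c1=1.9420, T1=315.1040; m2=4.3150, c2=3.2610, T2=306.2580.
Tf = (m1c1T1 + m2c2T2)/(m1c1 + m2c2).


num = 15275.2430
den = 48.8719
Tf = 312.5571 K

312.5571 K


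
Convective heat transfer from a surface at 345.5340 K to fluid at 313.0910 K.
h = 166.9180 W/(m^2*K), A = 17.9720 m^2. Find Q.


dT = 32.4430 K
Q = 166.9180 * 17.9720 * 32.4430 = 97324.1432 W

97324.1432 W


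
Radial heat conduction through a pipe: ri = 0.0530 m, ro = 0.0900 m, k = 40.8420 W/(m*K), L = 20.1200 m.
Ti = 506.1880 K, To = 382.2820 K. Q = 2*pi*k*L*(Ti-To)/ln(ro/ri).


dT = 123.9060 K
ln(ro/ri) = 0.5295
Q = 2*pi*40.8420*20.1200*123.9060 / 0.5295 = 1208166.1247 W

1208166.1247 W


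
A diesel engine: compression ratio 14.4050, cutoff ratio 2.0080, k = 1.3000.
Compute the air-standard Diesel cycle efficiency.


r^(k-1) = 2.2261
rc^k = 2.4751
eta = 0.4943 = 49.4334%

49.4334%


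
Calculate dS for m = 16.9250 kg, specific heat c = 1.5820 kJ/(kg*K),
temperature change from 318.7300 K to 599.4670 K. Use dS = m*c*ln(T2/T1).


T2/T1 = 1.8808
ln(T2/T1) = 0.6317
dS = 16.9250 * 1.5820 * 0.6317 = 16.9139 kJ/K

16.9139 kJ/K


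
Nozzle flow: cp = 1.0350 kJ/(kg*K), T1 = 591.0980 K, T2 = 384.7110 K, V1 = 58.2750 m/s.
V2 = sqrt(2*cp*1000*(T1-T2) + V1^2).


dT = 206.3870 K
2*cp*1000*dT = 427221.0900
V1^2 = 3395.9756
V2 = sqrt(430617.0656) = 656.2142 m/s

656.2142 m/s


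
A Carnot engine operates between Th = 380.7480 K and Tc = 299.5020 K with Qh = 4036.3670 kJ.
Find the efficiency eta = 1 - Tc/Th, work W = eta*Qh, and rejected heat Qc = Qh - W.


eta = 1 - 299.5020/380.7480 = 0.2134
W = 0.2134 * 4036.3670 = 861.3011 kJ
Qc = 4036.3670 - 861.3011 = 3175.0659 kJ

eta = 21.3385%, W = 861.3011 kJ, Qc = 3175.0659 kJ


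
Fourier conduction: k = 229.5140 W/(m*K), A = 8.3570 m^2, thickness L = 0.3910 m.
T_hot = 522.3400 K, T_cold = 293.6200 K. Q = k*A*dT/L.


dT = 228.7200 K
Q = 229.5140 * 8.3570 * 228.7200 / 0.3910 = 1121984.7889 W

1121984.7889 W


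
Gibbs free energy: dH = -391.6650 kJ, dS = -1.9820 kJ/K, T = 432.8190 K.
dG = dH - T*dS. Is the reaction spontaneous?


T*dS = 432.8190 * -1.9820 = -857.8473 kJ
dG = -391.6650 + 857.8473 = 466.1823 kJ (non-spontaneous)

dG = 466.1823 kJ, non-spontaneous


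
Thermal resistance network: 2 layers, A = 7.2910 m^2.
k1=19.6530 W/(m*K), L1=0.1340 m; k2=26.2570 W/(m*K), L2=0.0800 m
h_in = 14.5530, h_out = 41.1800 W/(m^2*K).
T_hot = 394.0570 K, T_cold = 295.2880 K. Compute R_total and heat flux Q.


R_conv_in = 1/(14.5530*7.2910) = 0.0094
R_1 = 0.1340/(19.6530*7.2910) = 0.0009
R_2 = 0.0800/(26.2570*7.2910) = 0.0004
R_conv_out = 1/(41.1800*7.2910) = 0.0033
R_total = 0.0141 K/W
Q = 98.7690 / 0.0141 = 7000.8083 W

R_total = 0.0141 K/W, Q = 7000.8083 W


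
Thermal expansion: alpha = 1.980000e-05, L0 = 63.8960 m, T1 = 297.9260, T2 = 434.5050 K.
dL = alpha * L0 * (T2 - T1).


dT = 136.5790 K
dL = 1.980000e-05 * 63.8960 * 136.5790 = 0.172792 m
L_final = 64.068792 m

dL = 0.172792 m


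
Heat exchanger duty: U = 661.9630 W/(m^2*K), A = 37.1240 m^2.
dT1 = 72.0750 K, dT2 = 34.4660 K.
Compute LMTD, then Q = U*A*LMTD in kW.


LMTD = 50.9791 K
Q = 661.9630 * 37.1240 * 50.9791 = 1252796.4602 W = 1252.7965 kW

1252.7965 kW


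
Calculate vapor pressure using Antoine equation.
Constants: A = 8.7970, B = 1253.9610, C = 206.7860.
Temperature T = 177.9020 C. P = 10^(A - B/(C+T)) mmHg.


C+T = 384.6880
B/(C+T) = 3.2597
log10(P) = 8.7970 - 3.2597 = 5.5373
P = 10^5.5373 = 344601.2339 mmHg

344601.2339 mmHg


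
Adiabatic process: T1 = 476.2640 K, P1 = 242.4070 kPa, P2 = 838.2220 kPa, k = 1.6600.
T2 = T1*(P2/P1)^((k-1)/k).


(k-1)/k = 0.3976
(P2/P1)^exp = 1.6377
T2 = 476.2640 * 1.6377 = 779.9647 K

779.9647 K


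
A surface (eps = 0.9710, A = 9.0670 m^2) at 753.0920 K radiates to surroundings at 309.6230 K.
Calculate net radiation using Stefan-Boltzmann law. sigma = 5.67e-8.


T^4 = 3.2166e+11
Tsurr^4 = 9.1904e+09
Q = 0.9710 * 5.67e-8 * 9.0670 * 3.1247e+11 = 155979.9067 W

155979.9067 W


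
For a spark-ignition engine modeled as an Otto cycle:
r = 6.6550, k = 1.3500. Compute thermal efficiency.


r^(k-1) = 1.9413
eta = 1 - 1/1.9413 = 0.4849 = 48.4892%

48.4892%


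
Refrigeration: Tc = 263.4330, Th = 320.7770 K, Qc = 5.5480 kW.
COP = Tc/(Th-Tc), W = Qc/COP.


COP = 263.4330 / 57.3440 = 4.5939
W = 5.5480 / 4.5939 = 1.2077 kW

COP = 4.5939, W = 1.2077 kW


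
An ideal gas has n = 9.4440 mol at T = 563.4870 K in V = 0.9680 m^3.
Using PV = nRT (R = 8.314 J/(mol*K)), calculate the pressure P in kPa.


P = nRT/V = 9.4440 * 8.314 * 563.4870 / 0.9680
= 44243.5432 / 0.9680 = 45706.1397 Pa = 45.7061 kPa

45.7061 kPa


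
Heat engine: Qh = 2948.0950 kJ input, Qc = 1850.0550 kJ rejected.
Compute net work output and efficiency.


W = 2948.0950 - 1850.0550 = 1098.0400 kJ
eta = 1098.0400 / 2948.0950 = 0.3725 = 37.2457%

W = 1098.0400 kJ, eta = 37.2457%


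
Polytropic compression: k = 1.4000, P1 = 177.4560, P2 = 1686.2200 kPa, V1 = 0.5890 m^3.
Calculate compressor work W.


(k-1)/k = 0.2857
(P2/P1)^exp = 1.9027
W = 3.5000 * 177.4560 * 0.5890 * (1.9027 - 1) = 330.2433 kJ

330.2433 kJ


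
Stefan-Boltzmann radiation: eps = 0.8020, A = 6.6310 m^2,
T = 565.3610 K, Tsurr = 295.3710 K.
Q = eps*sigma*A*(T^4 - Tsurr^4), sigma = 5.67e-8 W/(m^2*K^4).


T^4 = 1.0217e+11
Tsurr^4 = 7.6115e+09
Q = 0.8020 * 5.67e-8 * 6.6310 * 9.4554e+10 = 28511.1883 W

28511.1883 W


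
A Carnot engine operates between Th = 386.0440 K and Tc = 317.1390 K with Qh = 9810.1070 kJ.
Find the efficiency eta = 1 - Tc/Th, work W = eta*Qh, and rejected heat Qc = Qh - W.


eta = 1 - 317.1390/386.0440 = 0.1785
W = 0.1785 * 9810.1070 = 1751.0062 kJ
Qc = 9810.1070 - 1751.0062 = 8059.1008 kJ

eta = 17.8490%, W = 1751.0062 kJ, Qc = 8059.1008 kJ


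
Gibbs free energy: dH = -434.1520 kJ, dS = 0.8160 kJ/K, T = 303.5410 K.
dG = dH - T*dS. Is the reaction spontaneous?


T*dS = 303.5410 * 0.8160 = 247.6895 kJ
dG = -434.1520 - 247.6895 = -681.8415 kJ (spontaneous)

dG = -681.8415 kJ, spontaneous


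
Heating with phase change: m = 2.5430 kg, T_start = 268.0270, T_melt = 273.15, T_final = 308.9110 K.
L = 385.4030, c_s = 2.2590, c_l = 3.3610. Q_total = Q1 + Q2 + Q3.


Q1 (sensible, solid) = 2.5430 * 2.2590 * 5.1230 = 29.4298 kJ
Q2 (latent) = 2.5430 * 385.4030 = 980.0798 kJ
Q3 (sensible, liquid) = 2.5430 * 3.3610 * 35.7610 = 305.6501 kJ
Q_total = 1315.1597 kJ

1315.1597 kJ


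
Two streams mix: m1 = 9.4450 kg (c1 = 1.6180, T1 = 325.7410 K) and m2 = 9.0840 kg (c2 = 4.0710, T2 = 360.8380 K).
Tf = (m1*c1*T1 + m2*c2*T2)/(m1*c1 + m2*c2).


num = 18322.1143
den = 52.2630
Tf = 350.5754 K

350.5754 K


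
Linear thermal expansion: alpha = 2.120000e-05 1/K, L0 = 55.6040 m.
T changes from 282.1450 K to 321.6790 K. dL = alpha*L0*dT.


dT = 39.5340 K
dL = 2.120000e-05 * 55.6040 * 39.5340 = 0.046603 m
L_final = 55.650603 m

dL = 0.046603 m


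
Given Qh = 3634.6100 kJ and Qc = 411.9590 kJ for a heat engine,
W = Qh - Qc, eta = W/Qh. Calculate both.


W = 3634.6100 - 411.9590 = 3222.6510 kJ
eta = 3222.6510 / 3634.6100 = 0.8867 = 88.6657%

W = 3222.6510 kJ, eta = 88.6657%
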